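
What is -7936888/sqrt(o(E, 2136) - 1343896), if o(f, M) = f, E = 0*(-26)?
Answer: 1984222*I*sqrt(335974)/167987 ≈ 6846.5*I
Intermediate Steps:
E = 0
-7936888/sqrt(o(E, 2136) - 1343896) = -7936888/sqrt(0 - 1343896) = -7936888*(-I*sqrt(335974)/671948) = -(-1984222)*I*sqrt(335974)/167987 = 1984222*I*sqrt(335974)/167987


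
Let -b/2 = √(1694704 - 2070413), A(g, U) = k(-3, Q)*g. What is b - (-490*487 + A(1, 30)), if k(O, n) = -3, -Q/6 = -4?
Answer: 238633 - 2*I*√375709 ≈ 2.3863e+5 - 1225.9*I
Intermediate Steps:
Q = 24 (Q = -6*(-4) = 24)
A(g, U) = -3*g
b = -2*I*√375709 (b = -2*√(1694704 - 2070413) = -2*I*√375709 ≈ -1225.9*I)
b - (-490*487 + A(1, 30)) = -2*I*√375709 - (-490*487 - 3*1) = -2*I*√375709 - (-238630 - 3) = -2*I*√375709 - 1*(-238633) = -2*I*√375709 + 238633 = 238633 - 2*I*√375709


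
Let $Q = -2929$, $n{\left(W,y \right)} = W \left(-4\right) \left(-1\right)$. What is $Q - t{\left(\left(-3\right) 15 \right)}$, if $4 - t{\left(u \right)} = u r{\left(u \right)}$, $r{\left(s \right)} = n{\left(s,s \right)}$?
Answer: $5167$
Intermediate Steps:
$n{\left(W,y \right)} = 4 W$ ($n{\left(W,y \right)} = - 4 W \left(-1\right) = 4 W$)
$r{\left(s \right)} = 4 s$
$t{\left(u \right)} = 4 - 4 u^{2}$ ($t{\left(u \right)} = 4 - u 4 u = 4 - 4 u^{2}$)
$Q - t{\left(\left(-3\right) 15 \right)} = -2929 - \left(4 - 4 \left(\left(-3\right) 15\right)^{2}\right) = -2929 - \left(4 - 4 \left(-45\right)^{2}\right) = -2929 - \left(4 - 8100\right) = -2929 - -8096 = -2929 + 8096 = 5167$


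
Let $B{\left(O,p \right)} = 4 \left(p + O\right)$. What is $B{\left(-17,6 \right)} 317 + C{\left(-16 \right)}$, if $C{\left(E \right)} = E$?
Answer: $-13964$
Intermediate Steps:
$B{\left(O,p \right)} = 4 O + 4 p$ ($B{\left(O,p \right)} = 4 \left(O + p\right) = 4 O + 4 p$)
$B{\left(-17,6 \right)} 317 + C{\left(-16 \right)} = \left(4 \left(-17\right) + 4 \cdot 6\right) 317 - 16 = \left(-68 + 24\right) 317 - 16 = \left(-44\right) 317 - 16 = -13948 - 16 = -13964$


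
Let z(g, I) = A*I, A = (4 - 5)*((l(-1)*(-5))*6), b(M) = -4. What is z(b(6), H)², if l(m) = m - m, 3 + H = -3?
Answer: 0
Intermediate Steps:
H = -6 (H = -3 - 3 = -6)
l(m) = 0
A = 0 (A = (4 - 5)*((0*(-5))*6) = -0*6 = -1*0 = 0)
z(g, I) = 0 (z(g, I) = 0*I = 0)
z(b(6), H)² = 0² = 0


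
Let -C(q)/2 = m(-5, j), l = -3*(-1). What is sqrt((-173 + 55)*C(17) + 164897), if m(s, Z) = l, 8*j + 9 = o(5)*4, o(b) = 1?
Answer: sqrt(165605) ≈ 406.95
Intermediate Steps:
l = 3
j = -5/8 (j = -9/8 + (1*4)/8 = -9/8 + (1/8)*4 = -9/8 + 1/2 = -5/8 ≈ -0.62500)
m(s, Z) = 3
C(q) = -6 (C(q) = -2*3 = -6)
sqrt((-173 + 55)*C(17) + 164897) = sqrt((-173 + 55)*(-6) + 164897) = sqrt(-118*(-6) + 164897) = sqrt(708 + 164897) = sqrt(165605)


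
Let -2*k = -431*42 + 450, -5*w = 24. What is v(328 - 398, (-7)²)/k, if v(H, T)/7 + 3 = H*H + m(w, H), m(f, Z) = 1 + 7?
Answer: 11445/2942 ≈ 3.8902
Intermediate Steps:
w = -24/5 (w = -⅕*24 = -24/5 ≈ -4.8000)
m(f, Z) = 8
v(H, T) = 35 + 7*H² (v(H, T) = -21 + 7*(H*H + 8) = -21 + 7*(H² + 8) = -21 + 7*(8 + H²) = -21 + (56 + 7*H²) = 35 + 7*H²)
k = 8826 (k = -(-431*42 + 450)/2 = -(-18102 + 450)/2 = -½*(-17652) = 8826)
v(328 - 398, (-7)²)/k = (35 + 7*(328 - 398)²)/8826 = (35 + 7*(-70)²)*(1/8826) = (35 + 7*4900)*(1/8826) = (35 + 34300)*(1/8826) = 34335*(1/8826) = 11445/2942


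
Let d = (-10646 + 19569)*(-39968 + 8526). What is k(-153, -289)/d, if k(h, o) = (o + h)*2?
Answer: 442/140278483 ≈ 3.1509e-6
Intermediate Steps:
d = -280556966 (d = 8923*(-31442) = -280556966)
k(h, o) = 2*h + 2*o (k(h, o) = (h + o)*2 = 2*h + 2*o)
k(-153, -289)/d = (2*(-153) + 2*(-289))/(-280556966) = (-306 - 578)*(-1/280556966) = -884*(-1/280556966) = 442/140278483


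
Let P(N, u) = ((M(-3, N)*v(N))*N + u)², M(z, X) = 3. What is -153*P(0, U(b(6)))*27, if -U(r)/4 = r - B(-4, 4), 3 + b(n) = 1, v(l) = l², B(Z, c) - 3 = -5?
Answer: 0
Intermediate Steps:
B(Z, c) = -2 (B(Z, c) = 3 - 5 = -2)
b(n) = -2 (b(n) = -3 + 1 = -2)
U(r) = -8 - 4*r (U(r) = -4*(r - 1*(-2)) = -4*(r + 2) = -4*(2 + r) = -8 - 4*r)
P(N, u) = (u + 3*N³)² (P(N, u) = ((3*N²)*N + u)² = (3*N³ + u)² = (u + 3*N³)²)
-153*P(0, U(b(6)))*27 = -153*((-8 - 4*(-2)) + 3*0³)²*27 = -153*((-8 + 8) + 3*0)²*27 = -153*(0 + 0)²*27 = -153*0²*27 = -153*0*27 = 0*27 = 0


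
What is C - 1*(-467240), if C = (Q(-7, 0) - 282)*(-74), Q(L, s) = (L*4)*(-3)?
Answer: 481892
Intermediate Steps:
Q(L, s) = -12*L (Q(L, s) = (4*L)*(-3) = -12*L)
C = 14652 (C = (-12*(-7) - 282)*(-74) = (84 - 282)*(-74) = -198*(-74) = 14652)
C - 1*(-467240) = 14652 - 1*(-467240) = 14652 + 467240 = 481892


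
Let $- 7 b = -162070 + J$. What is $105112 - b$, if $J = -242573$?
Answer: $\frac{331141}{7} \approx 47306.0$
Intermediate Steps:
$b = \frac{404643}{7}$ ($b = - \frac{-162070 - 242573}{7} = \left(- \frac{1}{7}\right) \left(-404643\right) = \frac{404643}{7} \approx 57806.0$)
$105112 - b = 105112 - \frac{404643}{7} = \frac{331141}{7}$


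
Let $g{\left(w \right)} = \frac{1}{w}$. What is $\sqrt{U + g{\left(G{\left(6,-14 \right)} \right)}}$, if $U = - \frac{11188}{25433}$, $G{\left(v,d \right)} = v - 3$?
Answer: $\frac{i \sqrt{620387169}}{76299} \approx 0.32645 i$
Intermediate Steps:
$G{\left(v,d \right)} = -3 + v$ ($G{\left(v,d \right)} = v - 3 = -3 + v$)
$U = - \frac{11188}{25433}$ ($U = \left(-11188\right) \frac{1}{25433} = - \frac{11188}{25433} \approx -0.4399$)
$\sqrt{U + g{\left(G{\left(6,-14 \right)} \right)}} = \sqrt{- \frac{11188}{25433} + \frac{1}{-3 + 6}} = \sqrt{- \frac{11188}{25433} + \frac{1}{3}} = \sqrt{- \frac{8131}{76299}} = \frac{i \sqrt{620387169}}{76299}$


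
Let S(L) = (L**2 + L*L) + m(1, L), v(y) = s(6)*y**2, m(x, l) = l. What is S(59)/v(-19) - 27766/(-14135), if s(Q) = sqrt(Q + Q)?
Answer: 27766/14135 + 7021*sqrt(3)/2166 ≈ 7.5787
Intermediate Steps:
s(Q) = sqrt(2)*sqrt(Q) (s(Q) = sqrt(2*Q) = sqrt(2)*sqrt(Q))
v(y) = 2*sqrt(3)*y**2 (v(y) = (sqrt(2)*sqrt(6))*y**2 = (2*sqrt(3))*y**2 = 2*sqrt(3)*y**2)
S(L) = L + 2*L**2 (S(L) = (L**2 + L*L) + L = (L**2 + L**2) + L = 2*L**2 + L = L + 2*L**2)
S(59)/v(-19) - 27766/(-14135) = (59*(1 + 2*59))/((2*sqrt(3)*(-19)**2)) - 27766/(-14135) = (59*(1 + 118))/((2*sqrt(3)*361)) - 27766*(-1/14135) = (59*119)/((722*sqrt(3))) + 27766/14135 = 7021*(sqrt(3)/2166) + 27766/14135 = 7021*sqrt(3)/2166 + 27766/14135 = 27766/14135 + 7021*sqrt(3)/2166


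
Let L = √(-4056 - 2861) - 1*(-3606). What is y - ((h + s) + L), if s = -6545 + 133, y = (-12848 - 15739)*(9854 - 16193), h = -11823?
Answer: 181227622 - I*√6917 ≈ 1.8123e+8 - 83.168*I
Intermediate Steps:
y = 181212993 (y = -28587*(-6339) = 181212993)
L = 3606 + I*√6917 (L = √(-6917) + 3606 = I*√6917 + 3606 = 3606 + I*√6917 ≈ 3606.0 + 83.168*I)
s = -6412
y - ((h + s) + L) = 181212993 - ((-11823 - 6412) + (3606 + I*√6917)) = 181212993 - (-18235 + (3606 + I*√6917)) = 181212993 - (-14629 + I*√6917) = 181212993 + (14629 - I*√6917) = 181227622 - I*√6917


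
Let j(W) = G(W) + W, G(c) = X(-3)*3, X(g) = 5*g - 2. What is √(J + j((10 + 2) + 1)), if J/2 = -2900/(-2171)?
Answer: 3*I*√18501262/2171 ≈ 5.9438*I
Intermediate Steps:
X(g) = -2 + 5*g
G(c) = -51 (G(c) = (-2 + 5*(-3))*3 = (-2 - 15)*3 = -17*3 = -51)
j(W) = -51 + W
J = 5800/2171 (J = 2*(-2900/(-2171)) = 2*(-2900*(-1/2171)) = 2*(2900/2171) = 5800/2171 ≈ 2.6716)
√(J + j((10 + 2) + 1)) = √(5800/2171 + (-51 + ((10 + 2) + 1))) = √(5800/2171 + (-51 + (12 + 1))) = √(5800/2171 + (-51 + 13)) = √(5800/2171 - 38) = √(-76698/2171) = 3*I*√18501262/2171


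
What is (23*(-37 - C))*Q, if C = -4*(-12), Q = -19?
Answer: 37145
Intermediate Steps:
C = 48
(23*(-37 - C))*Q = (23*(-37 - 1*48))*(-19) = (23*(-37 - 48))*(-19) = (23*(-85))*(-19) = -1955*(-19) = 37145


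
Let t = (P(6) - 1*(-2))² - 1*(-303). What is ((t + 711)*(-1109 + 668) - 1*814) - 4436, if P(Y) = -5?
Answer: -456393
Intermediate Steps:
t = 312 (t = (-5 - 1*(-2))² - 1*(-303) = (-5 + 2)² + 303 = (-3)² + 303 = 9 + 303 = 312)
((t + 711)*(-1109 + 668) - 1*814) - 4436 = ((312 + 711)*(-1109 + 668) - 1*814) - 4436 = (1023*(-441) - 814) - 4436 = (-451143 - 814) - 4436 = -451957 - 4436 = -456393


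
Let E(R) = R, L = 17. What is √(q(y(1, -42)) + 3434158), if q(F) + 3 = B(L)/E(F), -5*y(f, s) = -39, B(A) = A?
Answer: √5223353070/39 ≈ 1853.1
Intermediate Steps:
y(f, s) = 39/5 (y(f, s) = -⅕*(-39) = 39/5)
q(F) = -3 + 17/F
√(q(y(1, -42)) + 3434158) = √((-3 + 17/(39/5)) + 3434158) = √((-3 + 17*(5/39)) + 3434158) = √((-3 + 85/39) + 3434158) = √(-32/39 + 3434158) = √(133932130/39) = √5223353070/39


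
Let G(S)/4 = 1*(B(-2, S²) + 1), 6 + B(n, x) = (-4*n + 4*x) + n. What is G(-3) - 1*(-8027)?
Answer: 8175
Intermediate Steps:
B(n, x) = -6 - 3*n + 4*x (B(n, x) = -6 + ((-4*n + 4*x) + n) = -6 + (-3*n + 4*x) = -6 - 3*n + 4*x)
G(S) = 4 + 16*S² (G(S) = 4*(1*((-6 - 3*(-2) + 4*S²) + 1)) = 4*(1*((-6 + 6 + 4*S²) + 1)) = 4*(1*(4*S² + 1)) = 4*(1*(1 + 4*S²)) = 4*(1 + 4*S²) = 4 + 16*S²)
G(-3) - 1*(-8027) = (4 + 16*(-3)²) - 1*(-8027) = (4 + 16*9) + 8027 = (4 + 144) + 8027 = 148 + 8027 = 8175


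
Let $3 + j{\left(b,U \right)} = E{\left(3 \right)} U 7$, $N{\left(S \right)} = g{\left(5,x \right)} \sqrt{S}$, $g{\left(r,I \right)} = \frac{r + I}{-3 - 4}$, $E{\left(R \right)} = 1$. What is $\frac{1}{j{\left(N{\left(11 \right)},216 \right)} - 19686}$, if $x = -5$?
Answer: $- \frac{1}{18177} \approx -5.5015 \cdot 10^{-5}$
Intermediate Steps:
$g{\left(r,I \right)} = - \frac{I}{7} - \frac{r}{7}$ ($g{\left(r,I \right)} = \frac{I + r}{-7} = \left(I + r\right) \left(- \frac{1}{7}\right) = - \frac{I}{7} - \frac{r}{7}$)
$N{\left(S \right)} = 0$ ($N{\left(S \right)} = \left(\left(- \frac{1}{7}\right) \left(-5\right) - \frac{5}{7}\right) \sqrt{S} = \left(\frac{5}{7} - \frac{5}{7}\right) \sqrt{S} = 0 \sqrt{S} = 0$)
$j{\left(b,U \right)} = -3 + 7 U$ ($j{\left(b,U \right)} = -3 + 1 U 7 = -3 + U 7 = -3 + 7 U$)
$\frac{1}{j{\left(N{\left(11 \right)},216 \right)} - 19686} = \frac{1}{\left(-3 + 7 \cdot 216\right) - 19686} = \frac{1}{\left(-3 + 1512\right) - 19686} = \frac{1}{1509 - 19686} = \frac{1}{-18177} = - \frac{1}{18177}$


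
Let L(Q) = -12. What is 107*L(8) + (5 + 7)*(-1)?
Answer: -1296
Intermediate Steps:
107*L(8) + (5 + 7)*(-1) = 107*(-12) + (5 + 7)*(-1) = -1284 + 12*(-1) = -1284 - 12 = -1296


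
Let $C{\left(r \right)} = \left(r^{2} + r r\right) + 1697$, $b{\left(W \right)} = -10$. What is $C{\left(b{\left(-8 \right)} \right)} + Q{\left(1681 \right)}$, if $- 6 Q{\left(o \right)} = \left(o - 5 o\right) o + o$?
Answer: $\frac{3770915}{2} \approx 1.8855 \cdot 10^{6}$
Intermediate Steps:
$Q{\left(o \right)} = - \frac{o}{6} + \frac{2 o^{2}}{3}$ ($Q{\left(o \right)} = - \frac{\left(o - 5 o\right) o + o}{6} = - \frac{- 4 o o + o}{6} = - \frac{- 4 o^{2} + o}{6} = - \frac{o - 4 o^{2}}{6} = - \frac{o}{6} + \frac{2 o^{2}}{3}$)
$C{\left(r \right)} = 1697 + 2 r^{2}$ ($C{\left(r \right)} = \left(r^{2} + r^{2}\right) + 1697 = 2 r^{2} + 1697 = 1697 + 2 r^{2}$)
$C{\left(b{\left(-8 \right)} \right)} + Q{\left(1681 \right)} = \left(1697 + 2 \left(-10\right)^{2}\right) + \frac{1}{6} \cdot 1681 \left(-1 + 4 \cdot 1681\right) = \left(1697 + 2 \cdot 100\right) + \frac{1}{6} \cdot 1681 \left(-1 + 6724\right) = \left(1697 + 200\right) + \frac{1}{6} \cdot 1681 \cdot 6723 = 1897 + \frac{3767121}{2} = \frac{3770915}{2}$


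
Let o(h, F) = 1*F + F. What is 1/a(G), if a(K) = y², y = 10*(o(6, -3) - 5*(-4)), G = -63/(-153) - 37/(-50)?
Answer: 1/19600 ≈ 5.1020e-5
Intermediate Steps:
o(h, F) = 2*F (o(h, F) = F + F = 2*F)
G = 979/850 (G = -63*(-1/153) - 37*(-1/50) = 7/17 + 37/50 = 979/850 ≈ 1.1518)
y = 140 (y = 10*(2*(-3) - 5*(-4)) = 10*(-6 + 20) = 10*14 = 140)
a(K) = 19600 (a(K) = 140² = 19600)
1/a(G) = 1/19600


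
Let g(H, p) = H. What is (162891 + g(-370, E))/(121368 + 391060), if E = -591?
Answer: 162521/512428 ≈ 0.31716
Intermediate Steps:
(162891 + g(-370, E))/(121368 + 391060) = (162891 - 370)/(121368 + 391060) = 162521/512428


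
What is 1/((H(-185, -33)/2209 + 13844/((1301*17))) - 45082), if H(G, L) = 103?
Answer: -48856453/2202513754699 ≈ -2.2182e-5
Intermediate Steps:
1/((H(-185, -33)/2209 + 13844/((1301*17))) - 45082) = 1/((103/2209 + 13844/((1301*17))) - 45082) = 1/((103*(1/2209) + 13844/22117) - 45082) = 1/((103/2209 + 13844*(1/22117)) - 45082) = 1/((103/2209 + 13844/22117) - 45082) = 1/(32859447/48856453 - 45082) = 1/(-2202513754699/48856453) = -48856453/2202513754699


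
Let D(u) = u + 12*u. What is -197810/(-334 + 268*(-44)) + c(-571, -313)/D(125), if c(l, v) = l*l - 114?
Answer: 2136816026/9852375 ≈ 216.88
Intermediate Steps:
D(u) = 13*u
c(l, v) = -114 + l**2 (c(l, v) = l**2 - 114 = -114 + l**2)
-197810/(-334 + 268*(-44)) + c(-571, -313)/D(125) = -197810/(-334 + 268*(-44)) + (-114 + (-571)**2)/((13*125)) = -197810/(-334 - 11792) + (-114 + 326041)/1625 = -197810/(-12126) + 325927*(1/1625) = -197810*(-1/12126) + 325927/1625 = 98905/6063 + 325927/1625 = 2136816026/9852375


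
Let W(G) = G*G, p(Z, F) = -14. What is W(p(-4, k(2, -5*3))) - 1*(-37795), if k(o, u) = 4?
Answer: 37991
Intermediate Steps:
W(G) = G²
W(p(-4, k(2, -5*3))) - 1*(-37795) = (-14)² - 1*(-37795) = 196 + 37795 = 37991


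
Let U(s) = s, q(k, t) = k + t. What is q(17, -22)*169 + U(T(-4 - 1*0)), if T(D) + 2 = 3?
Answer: -844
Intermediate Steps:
T(D) = 1 (T(D) = -2 + 3 = 1)
q(17, -22)*169 + U(T(-4 - 1*0)) = (17 - 22)*169 + 1 = -5*169 + 1 = -845 + 1 = -844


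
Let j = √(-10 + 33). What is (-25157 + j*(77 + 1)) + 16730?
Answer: -8427 + 78*√23 ≈ -8052.9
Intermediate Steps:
j = √23 ≈ 4.7958
(-25157 + j*(77 + 1)) + 16730 = (-25157 + √23*(77 + 1)) + 16730 = (-25157 + √23*78) + 16730 = (-25157 + 78*√23) + 16730 = -8427 + 78*√23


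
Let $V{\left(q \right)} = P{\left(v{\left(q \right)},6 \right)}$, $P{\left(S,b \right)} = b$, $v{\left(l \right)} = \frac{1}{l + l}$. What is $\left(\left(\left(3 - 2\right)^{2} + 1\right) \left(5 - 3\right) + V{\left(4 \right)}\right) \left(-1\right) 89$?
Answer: $-890$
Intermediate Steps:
$v{\left(l \right)} = \frac{1}{2 l}$
$V{\left(q \right)} = 6$
$\left(\left(\left(3 - 2\right)^{2} + 1\right) \left(5 - 3\right) + V{\left(4 \right)}\right) \left(-1\right) 89 = \left(\left(\left(3 - 2\right)^{2} + 1\right) \left(5 - 3\right) + 6\right) \left(-1\right) 89 = \left(\left(1^{2} + 1\right) 2 + 6\right) \left(-1\right) 89 = \left(\left(1 + 1\right) 2 + 6\right) \left(-1\right) 89 = \left(2 \cdot 2 + 6\right) \left(-1\right) 89 = \left(4 + 6\right) \left(-1\right) 89 = 10 \left(-1\right) 89 = \left(-10\right) 89 = -890$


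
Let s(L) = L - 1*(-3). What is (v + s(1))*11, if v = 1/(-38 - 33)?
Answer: 3113/71 ≈ 43.845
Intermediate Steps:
s(L) = 3 + L (s(L) = L + 3 = 3 + L)
v = -1/71 (v = 1/(-71) = -1/71 ≈ -0.014085)
(v + s(1))*11 = (-1/71 + (3 + 1))*11 = (-1/71 + 4)*11 = (283/71)*11 = 3113/71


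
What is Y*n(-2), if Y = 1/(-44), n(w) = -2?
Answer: 1/22 ≈ 0.045455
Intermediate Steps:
Y = -1/44 ≈ -0.022727
Y*n(-2) = -1/44*(-2) = 1/22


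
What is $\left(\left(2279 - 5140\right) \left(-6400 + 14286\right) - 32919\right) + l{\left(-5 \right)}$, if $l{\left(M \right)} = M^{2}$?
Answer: $-22594740$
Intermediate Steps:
$\left(\left(2279 - 5140\right) \left(-6400 + 14286\right) - 32919\right) + l{\left(-5 \right)} = \left(\left(2279 - 5140\right) \left(-6400 + 14286\right) - 32919\right) + \left(-5\right)^{2} = \left(\left(-2861\right) 7886 - 32919\right) + 25 = \left(-22561846 - 32919\right) + 25 = -22594765 + 25 = -22594740$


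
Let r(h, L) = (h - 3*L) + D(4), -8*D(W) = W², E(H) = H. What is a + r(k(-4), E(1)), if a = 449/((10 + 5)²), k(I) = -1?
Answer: -901/225 ≈ -4.0044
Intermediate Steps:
D(W) = -W²/8
r(h, L) = -2 + h - 3*L (r(h, L) = (h - 3*L) - ⅛*4² = (h - 3*L) - ⅛*16 = (h - 3*L) - 2 = -2 + h - 3*L)
a = 449/225 (a = 449/(15²) = 449/225 ≈ 1.9956)
a + r(k(-4), E(1)) = 449/225 + (-2 - 1 - 3*1) = 449/225 + (-2 - 1 - 3) = 449/225 - 6 = -901/225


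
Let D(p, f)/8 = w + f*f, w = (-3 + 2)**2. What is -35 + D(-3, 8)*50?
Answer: 25965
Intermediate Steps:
w = 1 (w = (-1)**2 = 1)
D(p, f) = 8 + 8*f**2 (D(p, f) = 8*(1 + f*f) = 8*(1 + f**2) = 8 + 8*f**2)
-35 + D(-3, 8)*50 = -35 + (8 + 8*8**2)*50 = -35 + (8 + 8*64)*50 = -35 + (8 + 512)*50 = -35 + 520*50 = -35 + 26000 = 25965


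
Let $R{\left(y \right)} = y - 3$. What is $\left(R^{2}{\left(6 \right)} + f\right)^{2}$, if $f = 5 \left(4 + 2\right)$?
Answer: $1521$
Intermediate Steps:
$R{\left(y \right)} = -3 + y$
$f = 30$ ($f = 5 \cdot 6 = 30$)
$\left(R^{2}{\left(6 \right)} + f\right)^{2} = \left(\left(-3 + 6\right)^{2} + 30\right)^{2} = \left(3^{2} + 30\right)^{2} = \left(9 + 30\right)^{2} = 39^{2} = 1521$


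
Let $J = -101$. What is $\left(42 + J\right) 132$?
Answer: $-7788$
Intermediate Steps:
$\left(42 + J\right) 132 = \left(42 - 101\right) 132 = \left(-59\right) 132 = -7788$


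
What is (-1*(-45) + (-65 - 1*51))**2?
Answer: 5041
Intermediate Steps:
(-1*(-45) + (-65 - 1*51))**2 = (45 + (-65 - 51))**2 = (45 - 116)**2 = (-71)**2 = 5041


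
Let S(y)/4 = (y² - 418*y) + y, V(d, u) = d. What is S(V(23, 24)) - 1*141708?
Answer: -177956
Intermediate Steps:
S(y) = -1668*y + 4*y² (S(y) = 4*((y² - 418*y) + y) = 4*(y² - 417*y) = -1668*y + 4*y²)
S(V(23, 24)) - 1*141708 = 4*23*(-417 + 23) - 1*141708 = 4*23*(-394) - 141708 = -36248 - 141708 = -177956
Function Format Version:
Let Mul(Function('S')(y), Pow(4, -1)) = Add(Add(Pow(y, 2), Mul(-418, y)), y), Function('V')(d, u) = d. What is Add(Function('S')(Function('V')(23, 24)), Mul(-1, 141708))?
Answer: -177956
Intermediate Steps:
Function('S')(y) = Add(Mul(-1668, y), Mul(4, Pow(y, 2))) (Function('S')(y) = Mul(4, Add(Add(Pow(y, 2), Mul(-418, y)), y)) = Mul(4, Add(Pow(y, 2), Mul(-417, y))) = Add(Mul(-1668, y), Mul(4, Pow(y, 2))))
Add(Function('S')(Function('V')(23, 24)), Mul(-1, 141708)) = Add(Mul(4, 23, Add(-417, 23)), Mul(-1, 141708)) = Add(Mul(4, 23, -394), -141708) = Add(-36248, -141708) = -177956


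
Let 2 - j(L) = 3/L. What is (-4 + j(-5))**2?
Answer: 49/25 ≈ 1.9600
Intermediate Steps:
j(L) = 2 - 3/L
(-4 + j(-5))**2 = (-4 + (2 - 3/(-5)))**2 = (-4 + (2 - 3*(-1/5)))**2 = (-4 + (2 + 3/5))**2 = (-4 + 13/5)**2 = (-7/5)**2 = 49/25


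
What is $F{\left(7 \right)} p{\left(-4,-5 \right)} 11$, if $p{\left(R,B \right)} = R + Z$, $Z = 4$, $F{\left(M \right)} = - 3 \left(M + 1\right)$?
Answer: $0$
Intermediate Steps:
$F{\left(M \right)} = -3 - 3 M$ ($F{\left(M \right)} = - 3 \left(1 + M\right) = -3 - 3 M$)
$p{\left(R,B \right)} = 4 + R$ ($p{\left(R,B \right)} = R + 4 = 4 + R$)
$F{\left(7 \right)} p{\left(-4,-5 \right)} 11 = \left(-3 - 21\right) \left(4 - 4\right) 11 = \left(-3 - 21\right) 0 \cdot 11 = \left(-24\right) 0 \cdot 11 = 0 \cdot 11 = 0$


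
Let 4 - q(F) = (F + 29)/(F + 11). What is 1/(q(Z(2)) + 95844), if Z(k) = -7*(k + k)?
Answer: 17/1629417 ≈ 1.0433e-5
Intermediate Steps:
Z(k) = -14*k
q(F) = 4 - (29 + F)/(11 + F) (q(F) = 4 - (F + 29)/(F + 11) = 4 - (29 + F)/(11 + F))
1/(q(Z(2)) + 95844) = 1/(3*(5 - 14*2)/(11 - 14*2) + 95844) = 1/(3*(5 - 28)/(11 - 28) + 95844) = 1/(3*(-23)/(-17) + 95844) = 1/(3*(-1/17)*(-23) + 95844) = 1/(69/17 + 95844) = 1/(1629417/17) = 17/1629417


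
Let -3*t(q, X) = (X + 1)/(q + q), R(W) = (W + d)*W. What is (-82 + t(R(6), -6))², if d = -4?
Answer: 34798201/5184 ≈ 6712.6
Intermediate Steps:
R(W) = W*(-4 + W) (R(W) = (W - 4)*W = (-4 + W)*W = W*(-4 + W))
t(q, X) = -(1 + X)/(6*q) (t(q, X) = -(X + 1)/(3*(q + q)) = -(1 + X)/(3*(2*q)) = -(1 + X)*1/(2*q)/3 = -(1 + X)/(6*q))
(-82 + t(R(6), -6))² = (-82 + (-1 - 1*(-6))/(6*((6*(-4 + 6)))))² = (-82 + (-1 + 6)/(6*((6*2))))² = (-82 + (⅙)*5/12)² = (-82 + (⅙)*(1/12)*5)² = (-82 + 5/72)² = (-5899/72)² = 34798201/5184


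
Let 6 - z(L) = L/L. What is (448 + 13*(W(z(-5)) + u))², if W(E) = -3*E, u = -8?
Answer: 22201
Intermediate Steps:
z(L) = 5 (z(L) = 6 - L/L = 6 - 1*1 = 6 - 1 = 5)
(448 + 13*(W(z(-5)) + u))² = (448 + 13*(-3*5 - 8))² = (448 + 13*(-15 - 8))² = (448 + 13*(-23))² = (448 - 299)² = 149² = 22201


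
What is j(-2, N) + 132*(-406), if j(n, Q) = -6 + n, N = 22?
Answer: -53600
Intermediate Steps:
j(-2, N) + 132*(-406) = (-6 - 2) + 132*(-406) = -8 - 53592 = -53600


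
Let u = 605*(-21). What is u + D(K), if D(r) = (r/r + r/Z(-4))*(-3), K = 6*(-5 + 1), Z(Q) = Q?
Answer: -12726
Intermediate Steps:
K = -24 (K = 6*(-4) = -24)
u = -12705
D(r) = -3 + 3*r/4 (D(r) = (r/r + r/(-4))*(-3) = (1 + r*(-1/4))*(-3) = (1 - r/4)*(-3) = -3 + 3*r/4)
u + D(K) = -12705 + (-3 + (3/4)*(-24)) = -12705 + (-3 - 18) = -12705 - 21 = -12726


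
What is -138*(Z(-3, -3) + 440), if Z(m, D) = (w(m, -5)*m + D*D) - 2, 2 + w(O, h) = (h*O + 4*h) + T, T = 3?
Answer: -63342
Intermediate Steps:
w(O, h) = 1 + 4*h + O*h (w(O, h) = -2 + ((h*O + 4*h) + 3) = -2 + ((O*h + 4*h) + 3) = -2 + ((4*h + O*h) + 3) = -2 + (3 + 4*h + O*h) = 1 + 4*h + O*h)
Z(m, D) = -2 + D² + m*(-19 - 5*m) (Z(m, D) = ((1 + 4*(-5) + m*(-5))*m + D*D) - 2 = ((1 - 20 - 5*m)*m + D²) - 2 = ((-19 - 5*m)*m + D²) - 2 = (m*(-19 - 5*m) + D²) - 2 = (D² + m*(-19 - 5*m)) - 2 = -2 + D² + m*(-19 - 5*m))
-138*(Z(-3, -3) + 440) = -138*((-2 + (-3)² - 1*(-3)*(19 + 5*(-3))) + 440) = -138*((-2 + 9 - 1*(-3)*(19 - 15)) + 440) = -138*((-2 + 9 - 1*(-3)*4) + 440) = -138*((-2 + 9 + 12) + 440) = -138*(19 + 440) = -138*459 = -63342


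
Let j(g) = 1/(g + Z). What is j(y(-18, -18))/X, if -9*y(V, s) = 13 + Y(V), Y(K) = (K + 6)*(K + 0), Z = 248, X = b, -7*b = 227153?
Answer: -63/454987459 ≈ -1.3847e-7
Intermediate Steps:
b = -227153/7 (b = -⅐*227153 = -227153/7 ≈ -32450.)
X = -227153/7 ≈ -32450.
Y(K) = K*(6 + K) (Y(K) = (6 + K)*K = K*(6 + K))
y(V, s) = -13/9 - V*(6 + V)/9 (y(V, s) = -(13 + V*(6 + V))/9 = -13/9 - V*(6 + V)/9)
j(g) = 1/(248 + g) (j(g) = 1/(g + 248) = 1/(248 + g))
j(y(-18, -18))/X = 1/((248 + (-13/9 - ⅑*(-18)*(6 - 18)))*(-227153/7)) = -7/227153/(248 + (-13/9 - ⅑*(-18)*(-12))) = -7/227153/(248 + (-13/9 - 24)) = -7/227153/(248 - 229/9) = -7/227153/(2003/9) = (9/2003)*(-7/227153) = -63/454987459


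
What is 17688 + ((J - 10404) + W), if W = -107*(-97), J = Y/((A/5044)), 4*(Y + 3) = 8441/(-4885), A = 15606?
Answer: 1346459716609/76235310 ≈ 17662.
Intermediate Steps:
Y = -67061/19540 (Y = -3 + (8441/(-4885))/4 = -3 + (8441*(-1/4885))/4 = -3 + (¼)*(-8441/4885) = -3 - 8441/19540 = -67061/19540 ≈ -3.4320)
J = -84563921/76235310 (J = -67061/(19540*(15606/5044)) = -67061/(19540*(15606*(1/5044))) = -67061/(19540*7803/2522) = -67061/19540*2522/7803 = -84563921/76235310 ≈ -1.1092)
W = 10379
17688 + ((J - 10404) + W) = 17688 + ((-84563921/76235310 - 10404) + 10379) = 17688 + (-793236729161/76235310 + 10379) = 17688 - 1990446671/76235310 = 1346459716609/76235310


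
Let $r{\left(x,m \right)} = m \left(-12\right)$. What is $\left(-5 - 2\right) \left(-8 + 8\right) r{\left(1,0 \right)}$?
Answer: $0$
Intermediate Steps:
$r{\left(x,m \right)} = - 12 m$
$\left(-5 - 2\right) \left(-8 + 8\right) r{\left(1,0 \right)} = \left(-5 - 2\right) \left(-8 + 8\right) \left(\left(-12\right) 0\right) = \left(-7\right) 0 \cdot 0 = 0 \cdot 0 = 0$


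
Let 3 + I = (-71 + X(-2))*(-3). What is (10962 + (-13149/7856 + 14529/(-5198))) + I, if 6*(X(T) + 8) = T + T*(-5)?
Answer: 228424146685/20417744 ≈ 11188.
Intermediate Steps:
X(T) = -8 - 2*T/3 (X(T) = -8 + (T + T*(-5))/6 = -8 + (T - 5*T)/6 = -8 + (-4*T)/6 = -8 - 2*T/3)
I = 230 (I = -3 + (-71 + (-8 - ⅔*(-2)))*(-3) = -3 + (-71 + (-8 + 4/3))*(-3) = -3 + (-71 - 20/3)*(-3) = -3 - 233/3*(-3) = -3 + 233 = 230)
(10962 + (-13149/7856 + 14529/(-5198))) + I = (10962 + (-13149/7856 + 14529/(-5198))) + 230 = (10962 + (-13149*1/7856 + 14529*(-1/5198))) + 230 = (10962 + (-13149/7856 - 14529/5198)) + 230 = (10962 - 91244163/20417744) + 230 = 223728065565/20417744 + 230 = 228424146685/20417744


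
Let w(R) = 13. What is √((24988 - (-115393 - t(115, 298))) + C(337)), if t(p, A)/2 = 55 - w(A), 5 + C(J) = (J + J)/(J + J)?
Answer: √140461 ≈ 374.78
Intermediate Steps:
C(J) = -4 (C(J) = -5 + (J + J)/(J + J) = -5 + (2*J)/((2*J)) = -5 + (2*J)*(1/(2*J)) = -5 + 1 = -4)
t(p, A) = 84 (t(p, A) = 2*(55 - 1*13) = 2*(55 - 13) = 2*42 = 84)
√((24988 - (-115393 - t(115, 298))) + C(337)) = √((24988 - (-115393 - 1*84)) - 4) = √((24988 - (-115393 - 84)) - 4) = √((24988 - 1*(-115477)) - 4) = √((24988 + 115477) - 4) = √(140465 - 4) = √140461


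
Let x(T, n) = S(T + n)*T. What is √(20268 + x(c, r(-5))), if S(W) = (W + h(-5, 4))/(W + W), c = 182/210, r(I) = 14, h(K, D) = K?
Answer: √226782376590/3345 ≈ 142.37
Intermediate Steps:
c = 13/15 (c = 182*(1/210) = 13/15 ≈ 0.86667)
S(W) = (-5 + W)/(2*W) (S(W) = (W - 5)/(W + W) = (-5 + W)/((2*W)) = (-5 + W)*(1/(2*W)) = (-5 + W)/(2*W))
x(T, n) = T*(-5 + T + n)/(2*(T + n)) (x(T, n) = ((-5 + (T + n))/(2*(T + n)))*T = ((-5 + T + n)/(2*(T + n)))*T = T*(-5 + T + n)/(2*(T + n)))
√(20268 + x(c, r(-5))) = √(20268 + (½)*(13/15)*(-5 + 13/15 + 14)/(13/15 + 14)) = √(20268 + (½)*(13/15)*(148/15)/(223/15)) = √(20268 + (½)*(13/15)*(15/223)*(148/15)) = √(20268 + 962/3345) = √(67797422/3345) = √226782376590/3345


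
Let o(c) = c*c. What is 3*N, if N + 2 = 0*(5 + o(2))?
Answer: -6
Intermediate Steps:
o(c) = c**2
N = -2 (N = -2 + 0*(5 + 2**2) = -2 + 0*(5 + 4) = -2 + 0*9 = -2 + 0 = -2)
3*N = 3*(-2) = -6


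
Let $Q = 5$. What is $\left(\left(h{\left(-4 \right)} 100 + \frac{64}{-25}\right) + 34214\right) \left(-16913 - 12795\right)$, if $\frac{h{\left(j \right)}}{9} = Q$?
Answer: $- \frac{28750986488}{25} \approx -1.15 \cdot 10^{9}$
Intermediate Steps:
$h{\left(j \right)} = 45$ ($h{\left(j \right)} = 9 \cdot 5 = 45$)
$\left(\left(h{\left(-4 \right)} 100 + \frac{64}{-25}\right) + 34214\right) \left(-16913 - 12795\right) = \left(\left(45 \cdot 100 + \frac{64}{-25}\right) + 34214\right) \left(-16913 - 12795\right) = \left(\left(4500 + 64 \left(- \frac{1}{25}\right)\right) + 34214\right) \left(-29708\right) = \left(\left(4500 - \frac{64}{25}\right) + 34214\right) \left(-29708\right) = \left(\frac{112436}{25} + 34214\right) \left(-29708\right) = \frac{967786}{25} \left(-29708\right) = - \frac{28750986488}{25}$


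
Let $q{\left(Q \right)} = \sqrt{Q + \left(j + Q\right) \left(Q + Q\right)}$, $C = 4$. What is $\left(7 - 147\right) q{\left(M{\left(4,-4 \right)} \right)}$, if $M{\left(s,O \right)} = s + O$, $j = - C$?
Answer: $0$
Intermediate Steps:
$j = -4$ ($j = \left(-1\right) 4 = -4$)
$M{\left(s,O \right)} = O + s$
$q{\left(Q \right)} = \sqrt{Q + 2 Q \left(-4 + Q\right)}$ ($q{\left(Q \right)} = \sqrt{Q + \left(-4 + Q\right) \left(Q + Q\right)} = \sqrt{Q + \left(-4 + Q\right) 2 Q} = \sqrt{Q + 2 Q \left(-4 + Q\right)}$)
$\left(7 - 147\right) q{\left(M{\left(4,-4 \right)} \right)} = \left(7 - 147\right) \sqrt{\left(-4 + 4\right) \left(-7 + 2 \left(-4 + 4\right)\right)} = - 140 \sqrt{0 \left(-7 + 2 \cdot 0\right)} = - 140 \sqrt{0 \left(-7 + 0\right)} = - 140 \sqrt{0 \left(-7\right)} = - 140 \sqrt{0} = \left(-140\right) 0 = 0$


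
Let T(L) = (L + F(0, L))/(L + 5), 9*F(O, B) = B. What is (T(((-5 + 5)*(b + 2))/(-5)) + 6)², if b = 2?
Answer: 36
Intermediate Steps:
F(O, B) = B/9
T(L) = 10*L/(9*(5 + L)) (T(L) = (L + L/9)/(L + 5) = (10*L/9)/(5 + L) = 10*L/(9*(5 + L)))
(T(((-5 + 5)*(b + 2))/(-5)) + 6)² = (10*(((-5 + 5)*(2 + 2))/(-5))/(9*(5 + ((-5 + 5)*(2 + 2))/(-5))) + 6)² = (10*((0*4)*(-⅕))/(9*(5 + (0*4)*(-⅕))) + 6)² = (10*(0*(-⅕))/(9*(5 + 0*(-⅕))) + 6)² = ((10/9)*0/(5 + 0) + 6)² = ((10/9)*0/5 + 6)² = ((10/9)*0*(⅕) + 6)² = (0 + 6)² = 6² = 36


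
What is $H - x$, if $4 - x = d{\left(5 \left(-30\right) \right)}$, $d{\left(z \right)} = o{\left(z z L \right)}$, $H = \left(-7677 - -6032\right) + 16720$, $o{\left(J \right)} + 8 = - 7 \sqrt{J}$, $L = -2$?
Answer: $15063 - 1050 i \sqrt{2} \approx 15063.0 - 1484.9 i$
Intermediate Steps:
$o{\left(J \right)} = -8 - 7 \sqrt{J}$
$H = 15075$ ($H = \left(-7677 + 6032\right) + 16720 = -1645 + 16720 = 15075$)
$d{\left(z \right)} = -8 - 7 \sqrt{2} \sqrt{- z^{2}}$ ($d{\left(z \right)} = -8 - 7 \sqrt{z z \left(-2\right)} = -8 - 7 \sqrt{z^{2} \left(-2\right)} = -8 - 7 \sqrt{- 2 z^{2}} = -8 - 7 \sqrt{2} \sqrt{- z^{2}}$)
$x = 12 + 1050 i \sqrt{2}$ ($x = 4 - \left(-8 - 7 \sqrt{2} \sqrt{- \left(5 \left(-30\right)\right)^{2}}\right) = 4 - \left(-8 - 7 \sqrt{2} \sqrt{- \left(-150\right)^{2}}\right) = 4 - \left(-8 - 7 \sqrt{2} \sqrt{\left(-1\right) 22500}\right) = 4 - \left(-8 - 7 \sqrt{2} \sqrt{-22500}\right) = 4 - \left(-8 - 7 \sqrt{2} \cdot 150 i\right) = 4 - \left(-8 - 1050 i \sqrt{2}\right) = 4 + \left(8 + 1050 i \sqrt{2}\right) = 12 + 1050 i \sqrt{2} \approx 12.0 + 1484.9 i$)
$H - x = 15075 - \left(12 + 1050 i \sqrt{2}\right) = 15063 - 1050 i \sqrt{2}$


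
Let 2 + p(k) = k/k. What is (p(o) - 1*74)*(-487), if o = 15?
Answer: 36525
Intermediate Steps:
p(k) = -1 (p(k) = -2 + k/k = -2 + 1 = -1)
(p(o) - 1*74)*(-487) = (-1 - 1*74)*(-487) = (-1 - 74)*(-487) = -75*(-487) = 36525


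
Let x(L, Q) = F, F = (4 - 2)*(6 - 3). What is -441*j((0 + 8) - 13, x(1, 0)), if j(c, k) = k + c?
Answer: -441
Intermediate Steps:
F = 6 (F = 2*3 = 6)
x(L, Q) = 6
j(c, k) = c + k
-441*j((0 + 8) - 13, x(1, 0)) = -441*(((0 + 8) - 13) + 6) = -441*((8 - 13) + 6) = -441*(-5 + 6) = -441*1 = -441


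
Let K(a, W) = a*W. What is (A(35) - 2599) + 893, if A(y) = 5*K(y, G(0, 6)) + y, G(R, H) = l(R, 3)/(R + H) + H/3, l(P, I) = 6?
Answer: -1146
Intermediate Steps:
G(R, H) = 6/(H + R) + H/3 (G(R, H) = 6/(R + H) + H/3 = 6/(H + R) + H*(⅓) = 6/(H + R) + H/3)
K(a, W) = W*a
A(y) = 16*y (A(y) = 5*(((18 + 6² + 6*0)/(3*(6 + 0)))*y) + y = 5*(((⅓)*(18 + 36 + 0)/6)*y) + y = 5*(((⅓)*(⅙)*54)*y) + y = 5*(3*y) + y = 15*y + y = 16*y)
(A(35) - 2599) + 893 = (16*35 - 2599) + 893 = (560 - 2599) + 893 = -2039 + 893 = -1146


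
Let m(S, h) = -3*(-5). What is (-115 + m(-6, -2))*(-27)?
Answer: 2700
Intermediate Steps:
m(S, h) = 15
(-115 + m(-6, -2))*(-27) = (-115 + 15)*(-27) = -100*(-27) = 2700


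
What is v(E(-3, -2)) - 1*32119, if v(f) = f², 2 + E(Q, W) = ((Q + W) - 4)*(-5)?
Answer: -30270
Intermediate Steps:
E(Q, W) = 18 - 5*Q - 5*W (E(Q, W) = -2 + ((Q + W) - 4)*(-5) = -2 + (-4 + Q + W)*(-5) = -2 + (20 - 5*Q - 5*W) = 18 - 5*Q - 5*W)
v(E(-3, -2)) - 1*32119 = (18 - 5*(-3) - 5*(-2))² - 1*32119 = (18 + 15 + 10)² - 32119 = 43² - 32119 = 1849 - 32119 = -30270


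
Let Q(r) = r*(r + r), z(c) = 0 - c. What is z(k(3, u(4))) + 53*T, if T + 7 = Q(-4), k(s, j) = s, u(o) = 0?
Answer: 1322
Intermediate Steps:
z(c) = -c
Q(r) = 2*r² (Q(r) = r*(2*r) = 2*r²)
T = 25 (T = -7 + 2*(-4)² = -7 + 2*16 = -7 + 32 = 25)
z(k(3, u(4))) + 53*T = -1*3 + 53*25 = -3 + 1325 = 1322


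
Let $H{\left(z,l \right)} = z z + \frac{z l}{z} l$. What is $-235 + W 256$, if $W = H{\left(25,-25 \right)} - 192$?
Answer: $270613$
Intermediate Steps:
$H{\left(z,l \right)} = l^{2} + z^{2}$ ($H{\left(z,l \right)} = z^{2} + \frac{l z}{z} l = z^{2} + l l = z^{2} + l^{2} = l^{2} + z^{2}$)
$W = 1058$ ($W = \left(\left(-25\right)^{2} + 25^{2}\right) - 192 = \left(625 + 625\right) - 192 = 1250 - 192 = 1058$)
$-235 + W 256 = -235 + 1058 \cdot 256 = -235 + 270848 = 270613$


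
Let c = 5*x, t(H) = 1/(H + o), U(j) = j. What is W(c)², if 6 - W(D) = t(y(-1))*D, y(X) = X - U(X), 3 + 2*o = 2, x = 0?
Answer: 36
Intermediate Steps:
o = -½ (o = -3/2 + (½)*2 = -3/2 + 1 = -½ ≈ -0.50000)
y(X) = 0 (y(X) = X - X = 0)
t(H) = 1/(-½ + H) (t(H) = 1/(H - ½) = 1/(-½ + H))
c = 0 (c = 5*0 = 0)
W(D) = 6 + 2*D (W(D) = 6 - 2/(-1 + 2*0)*D = 6 - 2/(-1 + 0)*D = 6 - 2/(-1)*D = 6 - 2*(-1)*D = 6 - (-2)*D = 6 + 2*D)
W(c)² = (6 + 2*0)² = (6 + 0)² = 6² = 36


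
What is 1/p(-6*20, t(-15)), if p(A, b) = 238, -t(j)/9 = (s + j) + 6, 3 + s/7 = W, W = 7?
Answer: 1/238 ≈ 0.0042017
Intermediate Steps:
s = 28 (s = -21 + 7*7 = -21 + 49 = 28)
t(j) = -306 - 9*j (t(j) = -9*((28 + j) + 6) = -9*(34 + j) = -306 - 9*j)
1/p(-6*20, t(-15)) = 1/238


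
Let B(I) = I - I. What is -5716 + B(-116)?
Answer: -5716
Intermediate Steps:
B(I) = 0
-5716 + B(-116) = -5716 + 0 = -5716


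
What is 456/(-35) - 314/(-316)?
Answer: -66553/5530 ≈ -12.035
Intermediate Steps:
456/(-35) - 314/(-316) = 456*(-1/35) - 314*(-1/316) = -456/35 + 157/158 = -66553/5530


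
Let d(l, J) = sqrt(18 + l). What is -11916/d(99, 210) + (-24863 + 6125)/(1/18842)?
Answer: -353061396 - 3972*sqrt(13)/13 ≈ -3.5306e+8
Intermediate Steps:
-11916/d(99, 210) + (-24863 + 6125)/(1/18842) = -11916/sqrt(18 + 99) + (-24863 + 6125)/(1/18842) = -11916*sqrt(13)/39 - 18738/1/18842 = -11916*sqrt(13)/39 - 18738*18842 = -3972*sqrt(13)/13 - 353061396 = -353061396 - 3972*sqrt(13)/13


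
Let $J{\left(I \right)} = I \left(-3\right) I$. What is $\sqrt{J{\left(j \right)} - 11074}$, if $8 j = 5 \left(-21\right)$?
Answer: $\frac{7 i \sqrt{15139}}{8} \approx 107.66 i$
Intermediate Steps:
$j = - \frac{105}{8}$ ($j = \frac{5 \left(-21\right)}{8} = \frac{1}{8} \left(-105\right) = - \frac{105}{8} \approx -13.125$)
$J{\left(I \right)} = - 3 I^{2}$ ($J{\left(I \right)} = - 3 I I = - 3 I^{2}$)
$\sqrt{J{\left(j \right)} - 11074} = \sqrt{- 3 \left(- \frac{105}{8}\right)^{2} - 11074} = \sqrt{\left(-3\right) \frac{11025}{64} - 11074} = \sqrt{- \frac{33075}{64} - 11074} = \sqrt{- \frac{741811}{64}} = \frac{7 i \sqrt{15139}}{8}$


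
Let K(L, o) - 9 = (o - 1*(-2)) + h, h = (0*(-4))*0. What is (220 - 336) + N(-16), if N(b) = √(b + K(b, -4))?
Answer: -116 + 3*I ≈ -116.0 + 3.0*I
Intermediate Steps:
h = 0 (h = 0*0 = 0)
K(L, o) = 11 + o (K(L, o) = 9 + ((o - 1*(-2)) + 0) = 9 + ((o + 2) + 0) = 9 + ((2 + o) + 0) = 9 + (2 + o) = 11 + o)
N(b) = √(7 + b) (N(b) = √(b + (11 - 4)) = √(b + 7) = √(7 + b))
(220 - 336) + N(-16) = (220 - 336) + √(7 - 16) = -116 + √(-9) = -116 + 3*I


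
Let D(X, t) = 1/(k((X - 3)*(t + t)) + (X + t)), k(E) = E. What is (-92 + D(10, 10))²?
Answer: 216648961/25600 ≈ 8462.8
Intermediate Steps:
D(X, t) = 1/(X + t + 2*t*(-3 + X)) (D(X, t) = 1/((X - 3)*(t + t) + (X + t)) = 1/((-3 + X)*(2*t) + (X + t)) = 1/(2*t*(-3 + X) + (X + t)) = 1/(X + t + 2*t*(-3 + X)))
(-92 + D(10, 10))² = (-92 + 1/(10 + 10 + 2*10*(-3 + 10)))² = (-92 + 1/(10 + 10 + 2*10*7))² = (-92 + 1/(10 + 10 + 140))² = (-92 + 1/160)² = (-14719/160)² = 216648961/25600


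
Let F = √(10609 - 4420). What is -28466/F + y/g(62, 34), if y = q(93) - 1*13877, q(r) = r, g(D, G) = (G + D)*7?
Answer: -1723/84 - 28466*√6189/6189 ≈ -382.35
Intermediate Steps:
g(D, G) = 7*D + 7*G (g(D, G) = (D + G)*7 = 7*D + 7*G)
F = √6189 ≈ 78.670
y = -13784 (y = 93 - 1*13877 = 93 - 13877 = -13784)
-28466/F + y/g(62, 34) = -28466*√6189/6189 - 13784/(7*62 + 7*34) = -28466*√6189/6189 - 13784/(434 + 238) = -28466*√6189/6189 - 13784/672 = -28466*√6189/6189 - 13784*1/672 = -28466*√6189/6189 - 1723/84 = -1723/84 - 28466*√6189/6189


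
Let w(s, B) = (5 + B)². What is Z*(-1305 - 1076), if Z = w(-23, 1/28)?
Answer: -47336661/784 ≈ -60378.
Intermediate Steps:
Z = 19881/784 (Z = (5 + 1/28)² = (141/28)² = 19881/784 ≈ 25.358)
Z*(-1305 - 1076) = 19881*(-1305 - 1076)/784 = (19881/784)*(-2381) = -47336661/784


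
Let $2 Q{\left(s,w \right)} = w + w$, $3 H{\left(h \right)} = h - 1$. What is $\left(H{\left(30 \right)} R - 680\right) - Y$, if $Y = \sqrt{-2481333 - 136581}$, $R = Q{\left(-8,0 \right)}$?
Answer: $-680 - i \sqrt{2617914} \approx -680.0 - 1618.0 i$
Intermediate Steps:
$H{\left(h \right)} = - \frac{1}{3} + \frac{h}{3}$ ($H{\left(h \right)} = \frac{h - 1}{3} = \frac{-1 + h}{3} = - \frac{1}{3} + \frac{h}{3}$)
$Q{\left(s,w \right)} = w$ ($Q{\left(s,w \right)} = \frac{w + w}{2} = \frac{2 w}{2} = w$)
$R = 0$
$Y = i \sqrt{2617914}$ ($Y = \sqrt{-2617914} = i \sqrt{2617914} \approx 1618.0 i$)
$\left(H{\left(30 \right)} R - 680\right) - Y = \left(\left(- \frac{1}{3} + \frac{1}{3} \cdot 30\right) 0 - 680\right) - i \sqrt{2617914} = \left(\left(- \frac{1}{3} + 10\right) 0 - 680\right) - i \sqrt{2617914} = \left(\frac{29}{3} \cdot 0 - 680\right) - i \sqrt{2617914} = \left(0 - 680\right) - i \sqrt{2617914} = -680 - i \sqrt{2617914}$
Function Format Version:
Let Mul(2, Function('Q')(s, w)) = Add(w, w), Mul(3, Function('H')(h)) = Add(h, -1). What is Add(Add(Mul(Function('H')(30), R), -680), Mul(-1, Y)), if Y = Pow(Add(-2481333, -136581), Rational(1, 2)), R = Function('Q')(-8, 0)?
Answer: Add(-680, Mul(-1, I, Pow(2617914, Rational(1, 2)))) ≈ Add(-680.00, Mul(-1618.0, I))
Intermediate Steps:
Function('H')(h) = Add(Rational(-1, 3), Mul(Rational(1, 3), h)) (Function('H')(h) = Mul(Rational(1, 3), Add(h, -1)) = Mul(Rational(1, 3), Add(-1, h)) = Add(Rational(-1, 3), Mul(Rational(1, 3), h)))
Function('Q')(s, w) = w (Function('Q')(s, w) = Mul(Rational(1, 2), Add(w, w)) = Mul(Rational(1, 2), Mul(2, w)) = w)
R = 0
Y = Mul(I, Pow(2617914, Rational(1, 2))) (Y = Pow(-2617914, Rational(1, 2)) = Mul(I, Pow(2617914, Rational(1, 2))) ≈ Mul(1618.0, I))
Add(Add(Mul(Function('H')(30), R), -680), Mul(-1, Y)) = Add(Add(Mul(Add(Rational(-1, 3), Mul(Rational(1, 3), 30)), 0), -680), Mul(-1, Mul(I, Pow(2617914, Rational(1, 2))))) = Add(Add(Mul(Add(Rational(-1, 3), 10), 0), -680), Mul(-1, I, Pow(2617914, Rational(1, 2)))) = Add(Add(Mul(Rational(29, 3), 0), -680), Mul(-1, I, Pow(2617914, Rational(1, 2)))) = Add(Add(0, -680), Mul(-1, I, Pow(2617914, Rational(1, 2)))) = Add(-680, Mul(-1, I, Pow(2617914, Rational(1, 2))))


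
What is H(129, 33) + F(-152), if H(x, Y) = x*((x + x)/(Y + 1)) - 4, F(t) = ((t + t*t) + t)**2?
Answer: 8837296573/17 ≈ 5.1984e+8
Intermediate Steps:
F(t) = (t**2 + 2*t)**2 (F(t) = ((t + t**2) + t)**2 = (t**2 + 2*t)**2)
H(x, Y) = -4 + 2*x**2/(1 + Y) (H(x, Y) = x*((2*x)/(1 + Y)) - 4 = x*(2*x/(1 + Y)) - 4 = 2*x**2/(1 + Y) - 4 = -4 + 2*x**2/(1 + Y))
H(129, 33) + F(-152) = 2*(-2 + 129**2 - 2*33)/(1 + 33) + (-152)**2*(2 - 152)**2 = 2*(-2 + 16641 - 66)/34 + 23104*(-150)**2 = 2*(1/34)*16573 + 23104*22500 = 16573/17 + 519840000 = 8837296573/17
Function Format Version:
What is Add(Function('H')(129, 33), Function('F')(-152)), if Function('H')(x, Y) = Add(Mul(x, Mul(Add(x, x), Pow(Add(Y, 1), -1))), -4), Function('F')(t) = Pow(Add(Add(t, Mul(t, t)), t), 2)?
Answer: Rational(8837296573, 17) ≈ 5.1984e+8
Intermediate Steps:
Function('F')(t) = Pow(Add(Pow(t, 2), Mul(2, t)), 2) (Function('F')(t) = Pow(Add(Add(t, Pow(t, 2)), t), 2) = Pow(Add(Pow(t, 2), Mul(2, t)), 2))
Function('H')(x, Y) = Add(-4, Mul(2, Pow(x, 2), Pow(Add(1, Y), -1))) (Function('H')(x, Y) = Add(Mul(x, Mul(Mul(2, x), Pow(Add(1, Y), -1))), -4) = Add(Mul(x, Mul(2, x, Pow(Add(1, Y), -1))), -4) = Add(Mul(2, Pow(x, 2), Pow(Add(1, Y), -1)), -4) = Add(-4, Mul(2, Pow(x, 2), Pow(Add(1, Y), -1))))
Add(Function('H')(129, 33), Function('F')(-152)) = Add(Mul(2, Pow(Add(1, 33), -1), Add(-2, Pow(129, 2), Mul(-2, 33))), Mul(Pow(-152, 2), Pow(Add(2, -152), 2))) = Add(Mul(2, Pow(34, -1), Add(-2, 16641, -66)), Mul(23104, Pow(-150, 2))) = Add(Mul(2, Rational(1, 34), 16573), Mul(23104, 22500)) = Add(Rational(16573, 17), 519840000) = Rational(8837296573, 17)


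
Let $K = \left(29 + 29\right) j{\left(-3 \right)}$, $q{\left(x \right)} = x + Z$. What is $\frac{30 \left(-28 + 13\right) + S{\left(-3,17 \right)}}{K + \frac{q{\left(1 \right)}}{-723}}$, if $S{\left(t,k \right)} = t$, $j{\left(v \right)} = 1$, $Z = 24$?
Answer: $- \frac{327519}{41909} \approx -7.815$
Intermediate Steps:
$q{\left(x \right)} = 24 + x$ ($q{\left(x \right)} = x + 24 = 24 + x$)
$K = 58$ ($K = \left(29 + 29\right) 1 = 58 \cdot 1 = 58$)
$\frac{30 \left(-28 + 13\right) + S{\left(-3,17 \right)}}{K + \frac{q{\left(1 \right)}}{-723}} = \frac{30 \left(-28 + 13\right) - 3}{58 + \frac{24 + 1}{-723}} = \frac{30 \left(-15\right) - 3}{58 + 25 \left(- \frac{1}{723}\right)} = \frac{-450 - 3}{58 - \frac{25}{723}} = - \frac{453}{\frac{41909}{723}} = \left(-453\right) \frac{723}{41909} = - \frac{327519}{41909}$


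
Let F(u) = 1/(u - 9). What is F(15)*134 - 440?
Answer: -1253/3 ≈ -417.67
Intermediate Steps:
F(u) = 1/(-9 + u)
F(15)*134 - 440 = 134/(-9 + 15) - 440 = 134/6 - 440 = (⅙)*134 - 440 = 67/3 - 440 = -1253/3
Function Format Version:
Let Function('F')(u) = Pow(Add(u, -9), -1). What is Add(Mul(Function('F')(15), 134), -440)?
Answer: Rational(-1253, 3) ≈ -417.67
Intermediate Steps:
Function('F')(u) = Pow(Add(-9, u), -1)
Add(Mul(Function('F')(15), 134), -440) = Add(Mul(Pow(Add(-9, 15), -1), 134), -440) = Add(Mul(Pow(6, -1), 134), -440) = Add(Mul(Rational(1, 6), 134), -440) = Add(Rational(67, 3), -440) = Rational(-1253, 3)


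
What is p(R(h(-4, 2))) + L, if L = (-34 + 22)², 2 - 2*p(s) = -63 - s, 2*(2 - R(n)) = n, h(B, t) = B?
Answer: 357/2 ≈ 178.50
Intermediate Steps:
R(n) = 2 - n/2
p(s) = 65/2 + s/2 (p(s) = 1 - (-63 - s)/2 = 1 + (63/2 + s/2) = 65/2 + s/2)
L = 144 (L = (-12)² = 144)
p(R(h(-4, 2))) + L = (65/2 + (2 - ½*(-4))/2) + 144 = (65/2 + (2 + 2)/2) + 144 = (65/2 + (½)*4) + 144 = (65/2 + 2) + 144 = 69/2 + 144 = 357/2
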